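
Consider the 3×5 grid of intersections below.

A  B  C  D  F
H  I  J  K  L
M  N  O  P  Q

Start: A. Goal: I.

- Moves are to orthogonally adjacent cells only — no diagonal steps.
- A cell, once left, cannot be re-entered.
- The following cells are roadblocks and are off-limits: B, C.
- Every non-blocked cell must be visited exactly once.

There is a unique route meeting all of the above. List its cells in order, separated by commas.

Need to visit all 13 open cells exactly once, starting at A and ending at I.
Cell Q has only two open neighbours (L and P), so the path must pass straight through it: one of those is the cell it's entered from and the other is where it exits.
Route from A: down 2 to M, right 4 to Q, up 2 to F, left 1 to D, down 1 to K, left 2 to I — 12 moves in all.
Check: all 13 open cells covered.

A, H, M, N, O, P, Q, L, F, D, K, J, I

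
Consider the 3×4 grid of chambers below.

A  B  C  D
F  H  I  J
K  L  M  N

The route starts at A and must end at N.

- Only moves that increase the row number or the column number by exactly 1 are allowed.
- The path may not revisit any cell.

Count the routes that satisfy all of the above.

A right/down-only route from A to N makes exactly 2 down-moves and 3 right-moves in some order.
With no other constraints that would be C(5,2) = 10 routes.
That gives 10 routes.

10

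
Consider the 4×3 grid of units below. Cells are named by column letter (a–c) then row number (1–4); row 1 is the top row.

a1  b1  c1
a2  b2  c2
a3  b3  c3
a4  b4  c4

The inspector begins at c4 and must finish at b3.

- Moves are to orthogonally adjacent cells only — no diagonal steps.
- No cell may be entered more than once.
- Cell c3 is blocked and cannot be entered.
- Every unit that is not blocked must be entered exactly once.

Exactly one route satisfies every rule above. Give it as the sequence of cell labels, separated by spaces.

Need to visit all 11 open cells exactly once, starting at c4 and ending at b3.
Cell c2 has only two open neighbours (c1 and b2), so the path must pass straight through it: one of those is the cell it's entered from and the other is where it exits.
Route from c4: 2× left (reaching a4), 3× up (reaching a1), 2× right (reaching c1), down to c2, left to b2, down to b3 — 10 moves in all.
Check: all 11 open cells covered.

c4 b4 a4 a3 a2 a1 b1 c1 c2 b2 b3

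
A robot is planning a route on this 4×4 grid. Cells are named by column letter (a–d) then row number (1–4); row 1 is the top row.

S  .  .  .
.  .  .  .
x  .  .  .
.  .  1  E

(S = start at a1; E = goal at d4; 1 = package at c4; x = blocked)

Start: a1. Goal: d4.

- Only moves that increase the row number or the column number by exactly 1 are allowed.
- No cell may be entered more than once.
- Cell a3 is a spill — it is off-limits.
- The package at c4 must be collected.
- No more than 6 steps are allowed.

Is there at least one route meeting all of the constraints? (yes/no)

One route that works: a1 → a2 → b2 → b3 → b4 → c4 → d4.

yes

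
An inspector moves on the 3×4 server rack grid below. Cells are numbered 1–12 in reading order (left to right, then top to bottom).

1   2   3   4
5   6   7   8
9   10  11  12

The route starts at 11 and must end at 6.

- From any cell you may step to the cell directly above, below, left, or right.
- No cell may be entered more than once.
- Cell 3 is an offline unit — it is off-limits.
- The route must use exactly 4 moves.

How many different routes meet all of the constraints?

Need simple routes of exactly 4 moves from 11 to 6 (Manhattan distance 2, so 1 moves are spent on a detour and 1 undoing it).
Enumerating: 11 10 9 5 6 | 11 12 8 7 6.
That gives 2 routes.

2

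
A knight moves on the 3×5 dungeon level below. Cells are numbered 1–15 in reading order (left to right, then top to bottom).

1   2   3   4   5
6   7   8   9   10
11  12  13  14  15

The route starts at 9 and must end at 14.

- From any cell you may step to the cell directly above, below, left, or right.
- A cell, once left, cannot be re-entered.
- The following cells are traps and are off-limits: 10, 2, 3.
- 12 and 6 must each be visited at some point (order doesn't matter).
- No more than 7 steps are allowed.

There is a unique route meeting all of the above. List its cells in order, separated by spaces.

9 8 7 6 11 12 13 14

The 7-move cap with required stops at 12, 6 leaves no slack for detours.
Route from 9: 3× left (reaching 6), down to 11, 3× right (reaching 14) — 7 moves in all.
Check: all required cells visited; 7 ≤ 7 moves.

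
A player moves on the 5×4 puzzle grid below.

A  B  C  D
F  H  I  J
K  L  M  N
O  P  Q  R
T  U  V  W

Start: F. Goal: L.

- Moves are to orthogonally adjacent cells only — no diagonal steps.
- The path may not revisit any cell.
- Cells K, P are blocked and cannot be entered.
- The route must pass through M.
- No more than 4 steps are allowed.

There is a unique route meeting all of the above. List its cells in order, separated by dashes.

Any route must reach M and still end at L within 4 moves, so the order of the required stops is forced.
Route from F: right 2 to I, down 1 to M, left 1 to L — 4 moves in all.
Check: all required cells visited; 4 ≤ 4 moves.

F - H - I - M - L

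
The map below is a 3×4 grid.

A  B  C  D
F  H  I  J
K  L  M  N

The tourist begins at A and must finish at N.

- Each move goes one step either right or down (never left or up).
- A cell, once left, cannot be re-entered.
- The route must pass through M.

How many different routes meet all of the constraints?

6

A right/down-only route from A to N makes exactly 2 down-moves and 3 right-moves in some order.
With no other constraints that would be C(5,2) = 10 routes.
Split at M and multiply the segment counts: A→M: 6; M→N: 1; product = 6.
That gives 6 routes.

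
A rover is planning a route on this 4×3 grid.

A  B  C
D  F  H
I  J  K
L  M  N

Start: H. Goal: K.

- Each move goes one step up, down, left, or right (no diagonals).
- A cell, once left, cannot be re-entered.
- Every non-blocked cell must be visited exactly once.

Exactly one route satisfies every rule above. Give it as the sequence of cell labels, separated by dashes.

Need to visit all 12 open cells exactly once, starting at H and ending at K.
Route from H: up 1 to C, left 2 to A, down 1 to D, right 1 to F, down 1 to J, left 1 to I, down 1 to L, right 2 to N, up 1 to K — 11 moves in all.
Check: all 12 open cells covered.

H - C - B - A - D - F - J - I - L - M - N - K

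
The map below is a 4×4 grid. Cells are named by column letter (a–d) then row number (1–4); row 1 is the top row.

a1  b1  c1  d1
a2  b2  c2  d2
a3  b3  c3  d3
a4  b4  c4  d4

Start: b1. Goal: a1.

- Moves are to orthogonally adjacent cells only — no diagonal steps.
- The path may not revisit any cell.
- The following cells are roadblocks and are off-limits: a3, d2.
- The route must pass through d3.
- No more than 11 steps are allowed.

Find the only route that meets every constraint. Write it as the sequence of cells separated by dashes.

The budget equals the shortest possible length, so every move has to be on a shortest route through the required cells.
Route from b1: right to c1, 2× down (reaching c3), right to d3, down to d4, 2× left (reaching b4), 2× up (reaching b2), left to a2, up to a1 — 11 moves in all.
Check: all required cells visited; 11 ≤ 11 moves.

b1 - c1 - c2 - c3 - d3 - d4 - c4 - b4 - b3 - b2 - a2 - a1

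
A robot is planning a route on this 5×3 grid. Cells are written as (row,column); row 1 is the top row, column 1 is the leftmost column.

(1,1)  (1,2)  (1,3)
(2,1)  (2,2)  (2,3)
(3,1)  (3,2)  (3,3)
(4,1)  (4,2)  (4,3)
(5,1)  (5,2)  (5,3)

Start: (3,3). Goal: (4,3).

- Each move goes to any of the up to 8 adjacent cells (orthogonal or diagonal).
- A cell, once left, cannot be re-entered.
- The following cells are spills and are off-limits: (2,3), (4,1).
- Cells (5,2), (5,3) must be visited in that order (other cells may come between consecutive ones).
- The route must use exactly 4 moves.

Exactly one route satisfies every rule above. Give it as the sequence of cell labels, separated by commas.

The waypoints must appear in the order (5,2), (5,3), with no cell reused.
Route from (3,3): down-left 1 to (4,2), down 1 to (5,2), right 1 to (5,3), up 1 to (4,3) — 4 moves in all.
Check: order respected ((5,2) at step 2, (5,3) at step 3); 4 moves as required.

(3,3), (4,2), (5,2), (5,3), (4,3)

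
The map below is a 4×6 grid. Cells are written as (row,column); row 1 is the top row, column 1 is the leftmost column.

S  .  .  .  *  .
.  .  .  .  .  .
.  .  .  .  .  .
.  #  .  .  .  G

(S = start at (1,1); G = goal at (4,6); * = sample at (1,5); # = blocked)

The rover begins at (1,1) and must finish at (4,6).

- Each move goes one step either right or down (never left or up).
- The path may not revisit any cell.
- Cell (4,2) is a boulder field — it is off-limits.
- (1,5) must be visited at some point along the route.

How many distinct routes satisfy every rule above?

4

A right/down-only route from (1,1) to (4,6) makes exactly 3 down-moves and 5 right-moves in some order.
With no other constraints that would be C(8,3) = 56 routes.
Split at (1,5) and multiply the segment counts (each segment already excludes blocked cells): (1,1)→(1,5): 1; (1,5)→(4,6): 4; product = 4.
That gives 4 routes.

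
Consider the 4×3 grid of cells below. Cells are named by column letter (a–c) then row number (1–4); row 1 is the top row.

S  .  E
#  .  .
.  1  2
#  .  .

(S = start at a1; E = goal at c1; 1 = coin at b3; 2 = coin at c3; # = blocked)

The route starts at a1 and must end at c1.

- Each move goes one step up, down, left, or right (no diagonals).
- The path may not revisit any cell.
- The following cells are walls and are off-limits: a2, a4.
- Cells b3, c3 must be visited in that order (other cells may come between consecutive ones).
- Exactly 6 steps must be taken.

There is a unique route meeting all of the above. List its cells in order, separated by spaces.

a1 b1 b2 b3 c3 c2 c1

The waypoints must appear in the order b3, c3, with no cell reused.
Route from a1: right 1 to b1, down 2 to b3, right 1 to c3, up 2 to c1 — 6 moves in all.
Check: order respected (1 at step 3, 2 at step 4); 6 moves as required.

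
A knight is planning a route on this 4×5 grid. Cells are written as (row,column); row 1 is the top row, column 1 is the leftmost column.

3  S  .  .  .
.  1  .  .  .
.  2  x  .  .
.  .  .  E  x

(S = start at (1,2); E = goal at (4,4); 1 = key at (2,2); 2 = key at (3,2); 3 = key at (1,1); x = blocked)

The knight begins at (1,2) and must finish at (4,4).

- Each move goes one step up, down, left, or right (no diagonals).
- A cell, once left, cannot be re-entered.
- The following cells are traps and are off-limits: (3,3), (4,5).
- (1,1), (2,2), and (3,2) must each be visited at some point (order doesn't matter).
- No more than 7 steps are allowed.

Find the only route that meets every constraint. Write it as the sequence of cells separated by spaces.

The budget equals the shortest possible length, so every move has to be on a shortest route through the required cells.
Route from (1,2): left to (1,1), down to (2,1), right to (2,2), 2× down (reaching (4,2)), 2× right (reaching (4,4)) — 7 moves in all.
Check: all required cells visited; 7 ≤ 7 moves.

(1,2) (1,1) (2,1) (2,2) (3,2) (4,2) (4,3) (4,4)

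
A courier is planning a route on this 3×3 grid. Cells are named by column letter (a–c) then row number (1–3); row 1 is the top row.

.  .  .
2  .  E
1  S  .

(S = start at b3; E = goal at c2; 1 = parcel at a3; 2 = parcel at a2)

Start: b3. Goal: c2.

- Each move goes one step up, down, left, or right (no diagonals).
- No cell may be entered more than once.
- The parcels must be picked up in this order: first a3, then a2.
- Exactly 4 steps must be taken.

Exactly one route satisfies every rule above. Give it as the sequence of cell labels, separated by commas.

The waypoints must appear in the order a3, a2, with no cell reused.
Route from b3: left to a3, up to a2, 2× right (reaching c2) — 4 moves in all.
Check: order respected (1 at step 1, 2 at step 2); 4 moves as required.

b3, a3, a2, b2, c2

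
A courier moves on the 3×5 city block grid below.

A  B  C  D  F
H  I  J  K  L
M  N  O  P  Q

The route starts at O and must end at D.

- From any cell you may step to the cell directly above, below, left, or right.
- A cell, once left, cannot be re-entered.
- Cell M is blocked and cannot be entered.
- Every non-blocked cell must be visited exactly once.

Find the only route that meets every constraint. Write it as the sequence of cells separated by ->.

Need to visit all 14 open cells exactly once, starting at O and ending at D.
Cell H has only two open neighbours (A and I), so the path must pass straight through it: one of those is the cell it's entered from and the other is where it exits.
Route from O: left to N, up to I, left to H, up to A, 2× right (reaching C), down to J, right to K, down to P, right to Q, 2× up (reaching F), left to D — 13 moves in all.
Check: all 14 open cells covered.

O -> N -> I -> H -> A -> B -> C -> J -> K -> P -> Q -> L -> F -> D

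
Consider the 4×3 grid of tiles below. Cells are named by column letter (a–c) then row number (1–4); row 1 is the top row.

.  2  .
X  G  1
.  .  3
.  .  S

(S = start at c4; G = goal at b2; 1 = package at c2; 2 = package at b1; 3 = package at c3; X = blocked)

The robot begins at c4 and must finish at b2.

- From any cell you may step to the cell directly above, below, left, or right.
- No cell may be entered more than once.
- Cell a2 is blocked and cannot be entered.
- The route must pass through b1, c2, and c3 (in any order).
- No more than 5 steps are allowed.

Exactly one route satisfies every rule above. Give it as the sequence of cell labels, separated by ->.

The budget equals the shortest possible length, so every move has to be on a shortest route through the required cells.
Route from c4: up 3 to c1, left 1 to b1, down 1 to b2 — 5 moves in all.
Check: all required cells visited; 5 ≤ 5 moves.

c4 -> c3 -> c2 -> c1 -> b1 -> b2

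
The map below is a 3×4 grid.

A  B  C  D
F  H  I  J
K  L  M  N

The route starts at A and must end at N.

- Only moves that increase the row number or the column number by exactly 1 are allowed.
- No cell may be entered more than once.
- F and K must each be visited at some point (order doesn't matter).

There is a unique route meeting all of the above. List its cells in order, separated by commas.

Moves only go right or down, so the column and row indices never decrease.
Route from A: down 2 to K, right 3 to N — 5 moves in all.
Check: all required cells visited.

A, F, K, L, M, N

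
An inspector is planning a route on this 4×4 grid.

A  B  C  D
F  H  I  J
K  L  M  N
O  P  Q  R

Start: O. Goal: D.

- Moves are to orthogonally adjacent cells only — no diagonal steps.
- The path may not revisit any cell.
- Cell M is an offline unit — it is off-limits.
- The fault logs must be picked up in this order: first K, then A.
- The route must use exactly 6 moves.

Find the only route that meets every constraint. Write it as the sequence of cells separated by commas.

O, K, F, A, B, C, D

The waypoints must appear in the order K, A, with no cell reused.
Route from O: up 3 to A, right 3 to D — 6 moves in all.
Check: order respected (K at step 1, A at step 3); 6 moves as required.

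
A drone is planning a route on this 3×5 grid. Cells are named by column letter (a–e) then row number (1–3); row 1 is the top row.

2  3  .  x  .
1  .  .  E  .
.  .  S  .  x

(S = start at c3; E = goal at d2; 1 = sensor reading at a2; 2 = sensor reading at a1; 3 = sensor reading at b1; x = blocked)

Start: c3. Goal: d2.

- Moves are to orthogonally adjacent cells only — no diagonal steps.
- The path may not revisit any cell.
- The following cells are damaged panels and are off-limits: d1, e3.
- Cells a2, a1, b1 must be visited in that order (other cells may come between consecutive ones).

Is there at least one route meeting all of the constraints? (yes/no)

One route that works: c3 → b3 → b2 → a2 → a1 → b1 → c1 → c2 → d2.

yes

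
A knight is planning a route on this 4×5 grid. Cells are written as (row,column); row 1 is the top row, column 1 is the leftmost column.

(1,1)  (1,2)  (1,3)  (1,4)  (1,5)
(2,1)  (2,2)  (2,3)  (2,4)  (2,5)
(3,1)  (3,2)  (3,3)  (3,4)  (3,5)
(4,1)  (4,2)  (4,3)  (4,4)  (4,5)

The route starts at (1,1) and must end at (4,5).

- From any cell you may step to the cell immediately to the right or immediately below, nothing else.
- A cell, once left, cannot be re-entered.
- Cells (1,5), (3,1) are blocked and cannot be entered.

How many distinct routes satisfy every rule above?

29

A right/down-only route from (1,1) to (4,5) makes exactly 3 down-moves and 4 right-moves in some order.
With no other constraints that would be C(7,3) = 35 routes.
Subtract routes through each blocked cell (inclusion–exclusion for overlaps): − through (1,5): 1 − through (3,1): 5 → 29.
That gives 29 routes.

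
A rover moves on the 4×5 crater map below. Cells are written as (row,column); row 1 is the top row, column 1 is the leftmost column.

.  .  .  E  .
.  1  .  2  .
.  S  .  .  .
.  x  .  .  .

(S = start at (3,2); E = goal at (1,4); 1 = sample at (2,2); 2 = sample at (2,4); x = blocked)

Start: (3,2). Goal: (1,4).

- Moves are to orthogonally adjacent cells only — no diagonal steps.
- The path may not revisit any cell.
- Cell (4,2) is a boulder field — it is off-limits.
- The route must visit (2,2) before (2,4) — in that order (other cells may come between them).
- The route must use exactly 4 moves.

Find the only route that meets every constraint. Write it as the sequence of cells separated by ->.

(3,2) -> (2,2) -> (2,3) -> (2,4) -> (1,4)

The waypoints must appear in the order (2,2), (2,4), with no cell reused.
Route from (3,2): up to (2,2), 2× right (reaching (2,4)), up to (1,4) — 4 moves in all.
Check: order respected (1 at step 1, 2 at step 3); 4 moves as required.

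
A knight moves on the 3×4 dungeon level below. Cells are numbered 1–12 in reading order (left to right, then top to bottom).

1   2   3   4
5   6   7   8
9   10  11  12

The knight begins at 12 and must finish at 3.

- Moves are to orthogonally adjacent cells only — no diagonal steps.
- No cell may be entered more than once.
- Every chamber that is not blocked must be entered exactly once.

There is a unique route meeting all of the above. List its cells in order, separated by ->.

12 -> 11 -> 10 -> 9 -> 5 -> 1 -> 2 -> 6 -> 7 -> 8 -> 4 -> 3

Need to visit all 12 open cells exactly once, starting at 12 and ending at 3.
Cell 1 has only two open neighbours (5 and 2), so the path must pass straight through it: one of those is the cell it's entered from and the other is where it exits.
Route from 12: 3× left (reaching 9), 2× up (reaching 1), right to 2, down to 6, 2× right (reaching 8), up to 4, left to 3 — 11 moves in all.
Check: all 12 open cells covered.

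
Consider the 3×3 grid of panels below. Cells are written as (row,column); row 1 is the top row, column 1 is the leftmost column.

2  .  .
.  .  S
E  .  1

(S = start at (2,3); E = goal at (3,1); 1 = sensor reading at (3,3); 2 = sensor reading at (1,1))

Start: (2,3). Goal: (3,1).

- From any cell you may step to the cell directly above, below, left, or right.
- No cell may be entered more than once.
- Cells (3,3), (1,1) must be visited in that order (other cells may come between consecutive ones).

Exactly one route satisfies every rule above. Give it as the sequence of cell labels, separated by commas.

(2,3), (3,3), (3,2), (2,2), (1,2), (1,1), (2,1), (3,1)

The waypoints must appear in the order (3,3), (1,1), with no cell reused.
Route from (2,3): down to (3,3), left to (3,2), 2× up (reaching (1,2)), left to (1,1), 2× down (reaching (3,1)) — 7 moves in all.
Check: order respected (1 at step 1, 2 at step 5).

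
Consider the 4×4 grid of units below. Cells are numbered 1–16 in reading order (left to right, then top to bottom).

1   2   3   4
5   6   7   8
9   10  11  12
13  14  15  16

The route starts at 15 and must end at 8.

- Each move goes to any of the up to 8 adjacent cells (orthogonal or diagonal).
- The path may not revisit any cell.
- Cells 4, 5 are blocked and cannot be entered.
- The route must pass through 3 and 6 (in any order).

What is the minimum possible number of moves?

Any route passes through 3 and 6 in some order between 15 and 8. Summing Chebyshev distances along each leg and taking the cheapest ordering (15 → 6 → 3 → 8) gives a lower bound of 2 + 1 + 1 = 4 moves.
A route of 4 moves achieves this: 15 → 10 → 6 → 3 → 8.
Since 4 matches the lower bound, it is optimal.

4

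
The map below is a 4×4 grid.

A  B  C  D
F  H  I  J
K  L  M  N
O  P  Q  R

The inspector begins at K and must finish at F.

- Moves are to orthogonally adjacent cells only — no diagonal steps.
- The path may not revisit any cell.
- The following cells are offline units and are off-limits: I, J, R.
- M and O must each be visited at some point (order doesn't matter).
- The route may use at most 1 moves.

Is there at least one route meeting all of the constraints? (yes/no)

no

Even ignoring the no-revisit rule, getting from K to F, taking the cheapest ordering K → O → M → F needs at least 1 + 3 + 3 = 7 moves (Manhattan distance per leg), which exceeds the 1-move limit.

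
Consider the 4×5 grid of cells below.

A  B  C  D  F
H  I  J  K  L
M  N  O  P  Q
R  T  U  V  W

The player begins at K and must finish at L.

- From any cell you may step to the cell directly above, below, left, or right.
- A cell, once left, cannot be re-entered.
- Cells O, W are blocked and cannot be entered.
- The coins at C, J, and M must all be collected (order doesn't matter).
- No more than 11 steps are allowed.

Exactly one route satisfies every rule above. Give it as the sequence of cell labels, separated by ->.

K -> J -> I -> N -> M -> H -> A -> B -> C -> D -> F -> L

The budget equals the shortest possible length, so every move has to be on a shortest route through the required cells.
Route from K: left 2 to I, down 1 to N, left 1 to M, up 2 to A, right 4 to F, down 1 to L — 11 moves in all.
Check: all required cells visited; 11 ≤ 11 moves.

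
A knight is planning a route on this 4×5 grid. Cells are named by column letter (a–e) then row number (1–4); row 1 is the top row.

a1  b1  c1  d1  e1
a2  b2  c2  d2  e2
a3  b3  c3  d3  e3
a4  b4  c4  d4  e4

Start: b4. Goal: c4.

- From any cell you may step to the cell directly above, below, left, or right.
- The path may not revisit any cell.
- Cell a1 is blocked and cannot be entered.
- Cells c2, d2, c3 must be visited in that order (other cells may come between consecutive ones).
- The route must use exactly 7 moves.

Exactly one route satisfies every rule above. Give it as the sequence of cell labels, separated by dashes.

The waypoints must appear in the order c2, d2, c3, with no cell reused.
Route from b4: 2× up (reaching b2), 2× right (reaching d2), down to d3, left to c3, down to c4 — 7 moves in all.
Check: order respected (c2 at step 3, d2 at step 4, c3 at step 6); 7 moves as required.

b4 - b3 - b2 - c2 - d2 - d3 - c3 - c4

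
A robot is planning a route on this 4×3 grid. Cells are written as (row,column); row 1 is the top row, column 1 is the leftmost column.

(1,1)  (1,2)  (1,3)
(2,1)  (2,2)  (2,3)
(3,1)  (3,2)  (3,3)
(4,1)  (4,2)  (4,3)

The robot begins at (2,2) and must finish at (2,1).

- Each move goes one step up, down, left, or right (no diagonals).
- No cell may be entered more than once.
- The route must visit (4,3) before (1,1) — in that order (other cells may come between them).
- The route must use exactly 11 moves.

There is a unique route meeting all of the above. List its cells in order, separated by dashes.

The waypoints must appear in the order (4,3), (1,1), with no cell reused.
Route from (2,2): down to (3,2), left to (3,1), down to (4,1), 2× right (reaching (4,3)), 3× up (reaching (1,3)), 2× left (reaching (1,1)), down to (2,1) — 11 moves in all.
Check: order respected ((4,3) at step 5, (1,1) at step 10); 11 moves as required.

(2,2) - (3,2) - (3,1) - (4,1) - (4,2) - (4,3) - (3,3) - (2,3) - (1,3) - (1,2) - (1,1) - (2,1)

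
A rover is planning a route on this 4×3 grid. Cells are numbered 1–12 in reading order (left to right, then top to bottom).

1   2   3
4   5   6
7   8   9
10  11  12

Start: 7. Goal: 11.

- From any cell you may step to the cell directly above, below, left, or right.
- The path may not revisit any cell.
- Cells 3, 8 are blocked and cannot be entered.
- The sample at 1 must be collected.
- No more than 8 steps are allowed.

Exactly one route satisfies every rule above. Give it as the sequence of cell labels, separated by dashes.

The 8-move cap with required stops at 1 leaves no slack for detours.
Route from 7: up 2 to 1, right 1 to 2, down 1 to 5, right 1 to 6, down 2 to 12, left 1 to 11 — 8 moves in all.
Check: all required cells visited; 8 ≤ 8 moves.

7 - 4 - 1 - 2 - 5 - 6 - 9 - 12 - 11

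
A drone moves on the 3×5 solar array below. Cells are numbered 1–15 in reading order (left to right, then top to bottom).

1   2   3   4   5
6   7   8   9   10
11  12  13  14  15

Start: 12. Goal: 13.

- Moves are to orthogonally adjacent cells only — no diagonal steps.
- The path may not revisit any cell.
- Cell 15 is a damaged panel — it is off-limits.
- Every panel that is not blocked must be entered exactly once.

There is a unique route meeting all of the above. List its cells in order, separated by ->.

Need to visit all 14 open cells exactly once, starting at 12 and ending at 13.
Route from 12: left to 11, 2× up (reaching 1), right to 2, down to 7, right to 8, up to 3, 2× right (reaching 5), down to 10, left to 9, down to 14, left to 13 — 13 moves in all.
Check: all 14 open cells covered.

12 -> 11 -> 6 -> 1 -> 2 -> 7 -> 8 -> 3 -> 4 -> 5 -> 10 -> 9 -> 14 -> 13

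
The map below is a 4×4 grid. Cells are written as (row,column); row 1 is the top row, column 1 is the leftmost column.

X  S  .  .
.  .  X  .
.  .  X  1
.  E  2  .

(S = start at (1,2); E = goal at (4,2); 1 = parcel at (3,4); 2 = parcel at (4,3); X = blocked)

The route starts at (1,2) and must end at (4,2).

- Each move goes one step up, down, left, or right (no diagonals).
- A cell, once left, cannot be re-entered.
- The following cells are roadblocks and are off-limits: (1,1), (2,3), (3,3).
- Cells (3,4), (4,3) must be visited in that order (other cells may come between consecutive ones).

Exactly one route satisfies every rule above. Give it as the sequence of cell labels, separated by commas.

(1,2), (1,3), (1,4), (2,4), (3,4), (4,4), (4,3), (4,2)

The waypoints must appear in the order (3,4), (4,3), with no cell reused.
Route from (1,2): right 2 to (1,4), down 3 to (4,4), left 2 to (4,2) — 7 moves in all.
Check: order respected (1 at step 4, 2 at step 6).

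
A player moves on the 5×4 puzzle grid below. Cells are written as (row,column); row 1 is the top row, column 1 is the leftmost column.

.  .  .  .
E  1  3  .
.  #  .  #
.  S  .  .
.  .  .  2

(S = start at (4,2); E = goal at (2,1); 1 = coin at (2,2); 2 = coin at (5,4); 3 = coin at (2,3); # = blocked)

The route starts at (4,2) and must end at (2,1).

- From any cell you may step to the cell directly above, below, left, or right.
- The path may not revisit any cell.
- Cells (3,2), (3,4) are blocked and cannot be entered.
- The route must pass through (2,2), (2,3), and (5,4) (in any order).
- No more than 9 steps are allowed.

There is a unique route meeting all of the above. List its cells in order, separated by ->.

(4,2) -> (5,2) -> (5,3) -> (5,4) -> (4,4) -> (4,3) -> (3,3) -> (2,3) -> (2,2) -> (2,1)

The budget equals the shortest possible length, so every move has to be on a shortest route through the required cells.
Route from (4,2): down to (5,2), 2× right (reaching (5,4)), up to (4,4), left to (4,3), 2× up (reaching (2,3)), 2× left (reaching (2,1)) — 9 moves in all.
Check: all required cells visited; 9 ≤ 9 moves.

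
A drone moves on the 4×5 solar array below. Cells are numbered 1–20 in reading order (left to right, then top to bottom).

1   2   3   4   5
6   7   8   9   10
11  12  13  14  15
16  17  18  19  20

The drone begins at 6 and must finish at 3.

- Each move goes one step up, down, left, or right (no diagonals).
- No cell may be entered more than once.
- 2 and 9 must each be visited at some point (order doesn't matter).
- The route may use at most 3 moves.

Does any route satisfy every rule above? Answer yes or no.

Even ignoring the no-revisit rule, getting from 6 to 3, taking the cheapest ordering 6 → 9 → 2 → 3 needs at least 3 + 3 + 1 = 7 moves (Manhattan distance per leg), which exceeds the 3-move limit.

no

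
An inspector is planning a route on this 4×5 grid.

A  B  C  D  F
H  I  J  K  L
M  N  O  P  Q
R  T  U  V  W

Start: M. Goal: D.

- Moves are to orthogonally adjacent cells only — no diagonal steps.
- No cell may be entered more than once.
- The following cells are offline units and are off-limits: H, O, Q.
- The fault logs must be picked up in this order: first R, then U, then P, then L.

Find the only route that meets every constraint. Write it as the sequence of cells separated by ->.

The waypoints must appear in the order R, U, P, L, with no cell reused.
Route from M: down to R, 3× right (reaching V), 2× up (reaching K), right to L, up to F, left to D — 9 moves in all.
Check: order respected (R at step 1, U at step 3, P at step 5, L at step 7).

M -> R -> T -> U -> V -> P -> K -> L -> F -> D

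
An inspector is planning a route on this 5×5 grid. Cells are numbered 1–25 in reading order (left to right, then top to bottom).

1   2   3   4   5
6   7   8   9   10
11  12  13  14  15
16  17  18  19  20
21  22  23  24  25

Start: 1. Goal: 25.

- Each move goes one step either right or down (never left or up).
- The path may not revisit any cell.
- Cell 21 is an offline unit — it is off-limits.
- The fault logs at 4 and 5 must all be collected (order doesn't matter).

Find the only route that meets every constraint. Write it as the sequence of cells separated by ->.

Moves only go right or down, so the column and row indices never decrease.
Route from 1: 4× right (reaching 5), 4× down (reaching 25) — 8 moves in all.
Check: all required cells visited.

1 -> 2 -> 3 -> 4 -> 5 -> 10 -> 15 -> 20 -> 25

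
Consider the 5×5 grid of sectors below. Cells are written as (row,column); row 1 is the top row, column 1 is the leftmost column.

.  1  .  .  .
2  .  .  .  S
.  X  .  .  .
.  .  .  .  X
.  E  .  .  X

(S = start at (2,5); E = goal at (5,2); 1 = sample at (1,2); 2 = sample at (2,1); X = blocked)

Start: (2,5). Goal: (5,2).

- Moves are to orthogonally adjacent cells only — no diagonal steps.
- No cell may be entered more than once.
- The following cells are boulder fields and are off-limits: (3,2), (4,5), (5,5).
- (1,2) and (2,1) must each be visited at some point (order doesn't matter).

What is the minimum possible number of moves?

10

Any route passes through (1,2) and (2,1) in some order between (2,5) and (5,2). Summing Manhattan distances along each leg and taking the cheapest ordering ((2,5) → (1,2) → (2,1) → (5,2)) gives a lower bound of 4 + 2 + 4 = 10 moves.
A route of 10 moves achieves this: (2,5) → (1,5) → (1,4) → (1,3) → (1,2) → (2,2) → (2,1) → (3,1) → (4,1) → (5,1) → (5,2).
Since 10 matches the lower bound, it is optimal.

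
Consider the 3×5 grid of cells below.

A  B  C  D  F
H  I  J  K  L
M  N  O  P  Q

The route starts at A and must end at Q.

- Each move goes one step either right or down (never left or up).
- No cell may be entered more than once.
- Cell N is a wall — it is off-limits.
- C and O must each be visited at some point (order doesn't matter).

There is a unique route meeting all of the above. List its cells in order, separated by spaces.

A B C J O P Q

Moves only go right or down, so the column and row indices never decrease.
Route from A: 2× right (reaching C), 2× down (reaching O), 2× right (reaching Q) — 6 moves in all.
Check: all required cells visited.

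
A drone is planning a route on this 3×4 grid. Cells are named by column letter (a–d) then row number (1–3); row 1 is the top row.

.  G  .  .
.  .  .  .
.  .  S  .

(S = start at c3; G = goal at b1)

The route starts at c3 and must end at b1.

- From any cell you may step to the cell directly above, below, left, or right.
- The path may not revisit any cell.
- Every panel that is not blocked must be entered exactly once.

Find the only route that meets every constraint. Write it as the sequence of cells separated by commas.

c3, d3, d2, d1, c1, c2, b2, b3, a3, a2, a1, b1

Need to visit all 12 open cells exactly once, starting at c3 and ending at b1.
Route from c3: right to d3, 2× up (reaching d1), left to c1, down to c2, left to b2, down to b3, left to a3, 2× up (reaching a1), right to b1 — 11 moves in all.
Check: all 12 open cells covered.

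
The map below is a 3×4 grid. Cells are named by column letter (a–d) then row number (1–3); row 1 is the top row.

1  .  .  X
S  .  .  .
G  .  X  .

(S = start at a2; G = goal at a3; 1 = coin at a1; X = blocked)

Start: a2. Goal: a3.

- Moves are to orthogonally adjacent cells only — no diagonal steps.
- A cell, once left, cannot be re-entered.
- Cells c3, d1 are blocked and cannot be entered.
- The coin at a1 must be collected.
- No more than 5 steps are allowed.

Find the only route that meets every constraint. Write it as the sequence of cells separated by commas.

The budget equals the shortest possible length, so every move has to be on a shortest route through the required cells.
Route from a2: up to a1, right to b1, 2× down (reaching b3), left to a3 — 5 moves in all.
Check: all required cells visited; 5 ≤ 5 moves.

a2, a1, b1, b2, b3, a3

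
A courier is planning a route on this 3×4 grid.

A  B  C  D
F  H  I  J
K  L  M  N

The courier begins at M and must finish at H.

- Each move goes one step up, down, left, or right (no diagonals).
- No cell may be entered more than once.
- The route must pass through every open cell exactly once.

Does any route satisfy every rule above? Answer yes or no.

Colour the cells like a checkerboard: each orthogonal step flips colour, so a Hamiltonian route alternates colours. Here there are 6 cells of one colour and 6 of the other, with start on the same colour as the goal — the counts and endpoints can't be arranged into an alternating sequence of length 12, so no Hamiltonian route exists.

no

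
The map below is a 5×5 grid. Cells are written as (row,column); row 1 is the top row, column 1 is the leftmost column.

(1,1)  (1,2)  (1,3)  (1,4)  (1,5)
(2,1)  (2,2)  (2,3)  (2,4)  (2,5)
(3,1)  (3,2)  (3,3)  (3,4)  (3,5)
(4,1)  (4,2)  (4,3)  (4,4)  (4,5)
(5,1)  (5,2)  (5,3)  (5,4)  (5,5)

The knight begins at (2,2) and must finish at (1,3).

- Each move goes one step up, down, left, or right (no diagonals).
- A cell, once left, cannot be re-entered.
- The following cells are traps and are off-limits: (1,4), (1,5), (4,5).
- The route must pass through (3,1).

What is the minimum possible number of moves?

Any route passes through (3,1) somewhere between (2,2) and (1,3). Summing Manhattan distances along the two legs ((2,2) → (3,1) → (1,3)) gives a lower bound of 2 + 4 = 6 moves.
A route of 6 moves achieves this: (2,2) → (3,2) → (3,1) → (2,1) → (1,1) → (1,2) → (1,3).
Since 6 matches the lower bound, it is optimal.

6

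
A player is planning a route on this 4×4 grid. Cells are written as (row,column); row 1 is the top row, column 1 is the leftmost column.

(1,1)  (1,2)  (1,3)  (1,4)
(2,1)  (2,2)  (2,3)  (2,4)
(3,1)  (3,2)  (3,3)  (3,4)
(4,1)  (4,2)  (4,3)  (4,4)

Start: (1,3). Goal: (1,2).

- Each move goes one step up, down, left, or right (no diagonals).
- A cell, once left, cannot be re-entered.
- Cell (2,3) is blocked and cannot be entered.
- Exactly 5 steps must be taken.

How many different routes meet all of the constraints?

Need simple routes of exactly 5 moves from (1,3) to (1,2) (Manhattan distance 1, so 2 moves are spent on a detour and 2 undoing it).
No route satisfies every constraint, so the count is 0.

0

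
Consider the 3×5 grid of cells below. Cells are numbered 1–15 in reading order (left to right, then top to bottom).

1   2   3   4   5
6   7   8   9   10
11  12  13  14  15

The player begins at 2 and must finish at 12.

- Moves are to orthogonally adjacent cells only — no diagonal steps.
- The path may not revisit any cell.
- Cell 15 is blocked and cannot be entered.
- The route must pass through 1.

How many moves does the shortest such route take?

Any route passes through 1 somewhere between 2 and 12. Summing Manhattan distances along the two legs (2 → 1 → 12) gives a lower bound of 1 + 3 = 4 moves.
A route of 4 moves achieves this: 2 → 1 → 6 → 11 → 12.
Since 4 matches the lower bound, it is optimal.

4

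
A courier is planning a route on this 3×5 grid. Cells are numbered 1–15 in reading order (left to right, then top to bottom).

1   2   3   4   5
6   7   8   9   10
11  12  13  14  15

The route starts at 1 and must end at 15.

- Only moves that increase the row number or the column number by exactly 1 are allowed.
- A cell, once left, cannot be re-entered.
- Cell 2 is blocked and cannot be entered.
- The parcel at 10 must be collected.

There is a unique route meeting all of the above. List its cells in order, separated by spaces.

Moves only go right or down, so the column and row indices never decrease.
Route from 1: down to 6, 4× right (reaching 10), down to 15 — 6 moves in all.
Check: all required cells visited.

1 6 7 8 9 10 15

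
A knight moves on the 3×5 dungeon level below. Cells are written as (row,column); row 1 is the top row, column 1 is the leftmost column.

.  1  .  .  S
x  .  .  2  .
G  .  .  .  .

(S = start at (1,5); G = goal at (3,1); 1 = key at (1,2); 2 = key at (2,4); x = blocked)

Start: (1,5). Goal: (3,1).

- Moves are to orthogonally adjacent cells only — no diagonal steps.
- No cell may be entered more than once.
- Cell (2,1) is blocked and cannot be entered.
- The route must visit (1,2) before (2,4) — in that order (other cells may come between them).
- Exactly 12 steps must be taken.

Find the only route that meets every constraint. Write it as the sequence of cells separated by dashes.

(1,5) - (1,4) - (1,3) - (1,2) - (2,2) - (2,3) - (2,4) - (2,5) - (3,5) - (3,4) - (3,3) - (3,2) - (3,1)

The waypoints must appear in the order (1,2), (2,4), with no cell reused.
Route from (1,5): 3× left (reaching (1,2)), down to (2,2), 3× right (reaching (2,5)), down to (3,5), 4× left (reaching (3,1)) — 12 moves in all.
Check: order respected (1 at step 3, 2 at step 6); 12 moves as required.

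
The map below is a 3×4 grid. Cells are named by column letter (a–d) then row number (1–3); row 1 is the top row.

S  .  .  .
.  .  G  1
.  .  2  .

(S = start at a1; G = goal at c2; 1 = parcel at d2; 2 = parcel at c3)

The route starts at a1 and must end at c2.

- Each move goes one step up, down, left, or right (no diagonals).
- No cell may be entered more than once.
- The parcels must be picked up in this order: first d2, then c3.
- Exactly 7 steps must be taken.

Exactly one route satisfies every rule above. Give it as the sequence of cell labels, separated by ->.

a1 -> b1 -> c1 -> d1 -> d2 -> d3 -> c3 -> c2

The waypoints must appear in the order d2, c3, with no cell reused.
Route from a1: right 3 to d1, down 2 to d3, left 1 to c3, up 1 to c2 — 7 moves in all.
Check: order respected (1 at step 4, 2 at step 6); 7 moves as required.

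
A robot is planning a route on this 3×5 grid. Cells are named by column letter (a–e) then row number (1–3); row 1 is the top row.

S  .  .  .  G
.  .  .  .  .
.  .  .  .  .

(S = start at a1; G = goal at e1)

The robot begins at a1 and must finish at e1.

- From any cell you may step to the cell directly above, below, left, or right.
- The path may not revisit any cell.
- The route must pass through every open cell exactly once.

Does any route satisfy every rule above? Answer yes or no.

One route that works: a1 → a2 → a3 → b3 → b2 → b1 → c1 → c2 → c3 → d3 → e3 → e2 → d2 → d1 → e1.

yes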